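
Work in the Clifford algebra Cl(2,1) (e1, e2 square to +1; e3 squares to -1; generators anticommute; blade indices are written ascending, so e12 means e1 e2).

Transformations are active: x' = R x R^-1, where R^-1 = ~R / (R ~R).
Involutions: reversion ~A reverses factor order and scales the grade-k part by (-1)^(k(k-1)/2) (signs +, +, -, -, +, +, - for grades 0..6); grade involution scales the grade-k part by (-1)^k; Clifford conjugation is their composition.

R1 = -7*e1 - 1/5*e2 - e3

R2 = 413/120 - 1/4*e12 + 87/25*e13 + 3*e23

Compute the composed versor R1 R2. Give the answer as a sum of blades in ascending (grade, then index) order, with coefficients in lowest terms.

Distribute over the terms of R1 (each basis-blade product reordered to ascending indices, repeated generators contracted through their squares):
(-7*e1) R2 = -2891/120*e1 + 7/4*e2 - 609/25*e3 - 21*e123
(-1/5*e2) R2 = -1/20*e1 - 413/600*e2 - 3/5*e3 + 87/125*e123
(-e3) R2 = -87/25*e1 - 3*e2 - 413/120*e3 + 1/4*e123
Summing the partial products and collecting blades:
Answer: -16573/600*e1 - 1163/600*e2 - 17041/600*e3 - 10027/500*e123


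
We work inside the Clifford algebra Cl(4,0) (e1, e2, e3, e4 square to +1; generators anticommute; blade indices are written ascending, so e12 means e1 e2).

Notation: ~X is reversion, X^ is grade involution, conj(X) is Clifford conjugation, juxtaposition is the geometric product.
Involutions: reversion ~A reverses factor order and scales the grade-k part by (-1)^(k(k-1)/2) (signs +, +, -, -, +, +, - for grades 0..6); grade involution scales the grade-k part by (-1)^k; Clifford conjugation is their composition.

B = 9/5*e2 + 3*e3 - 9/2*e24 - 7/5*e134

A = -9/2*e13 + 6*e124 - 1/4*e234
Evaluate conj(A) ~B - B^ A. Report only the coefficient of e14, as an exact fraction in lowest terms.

first term: -27/2*e1 - 9/8*e3 - 63/10*e4 - 7/20*e12 - 54/5*e14 - 42/5*e23 + 3/4*e24 - 9/20*e34 - 81/10*e123 - 153/4*e1234
second term: 27/2*e1 + 9/8*e3 + 63/10*e4 + 7/20*e12 + 54/5*e14 + 42/5*e23 - 3/4*e24 + 9/20*e34 - 81/10*e123 - 153/4*e1234
Answer: -108/5


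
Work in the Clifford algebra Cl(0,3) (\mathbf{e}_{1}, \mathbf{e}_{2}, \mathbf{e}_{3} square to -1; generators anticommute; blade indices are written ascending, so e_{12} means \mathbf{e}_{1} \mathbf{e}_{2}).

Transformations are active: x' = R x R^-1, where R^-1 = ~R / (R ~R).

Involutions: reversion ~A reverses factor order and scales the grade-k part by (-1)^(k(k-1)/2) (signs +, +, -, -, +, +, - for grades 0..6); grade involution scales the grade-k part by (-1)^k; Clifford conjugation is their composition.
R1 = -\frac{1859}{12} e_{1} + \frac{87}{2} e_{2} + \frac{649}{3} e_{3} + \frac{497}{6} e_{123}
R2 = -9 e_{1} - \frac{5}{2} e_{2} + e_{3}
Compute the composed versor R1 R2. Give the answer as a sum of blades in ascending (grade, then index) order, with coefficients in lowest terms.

Distribute over the terms of R2 (each basis-blade product reordered to ascending indices, repeated generators contracted through their squares):
R1 (-9 e_{1}) = -\frac{5577}{4} + \frac{783}{2} e_{12} + 1947 e_{13} + \frac{1491}{2} e_{23}
R1 (-\frac{5}{2} e_{2}) = \frac{435}{4} + \frac{9295}{24} e_{12} - \frac{2485}{12} e_{13} + \frac{3245}{6} e_{23}
R1 (e_{3}) = -\frac{649}{3} - \frac{497}{6} e_{12} - \frac{1859}{12} e_{13} + \frac{87}{2} e_{23}
Summing the partial products and collecting blades:
Answer: -\frac{9011}{6} + \frac{16703}{24} e_{12} + 1585 e_{13} + \frac{7979}{6} e_{23}


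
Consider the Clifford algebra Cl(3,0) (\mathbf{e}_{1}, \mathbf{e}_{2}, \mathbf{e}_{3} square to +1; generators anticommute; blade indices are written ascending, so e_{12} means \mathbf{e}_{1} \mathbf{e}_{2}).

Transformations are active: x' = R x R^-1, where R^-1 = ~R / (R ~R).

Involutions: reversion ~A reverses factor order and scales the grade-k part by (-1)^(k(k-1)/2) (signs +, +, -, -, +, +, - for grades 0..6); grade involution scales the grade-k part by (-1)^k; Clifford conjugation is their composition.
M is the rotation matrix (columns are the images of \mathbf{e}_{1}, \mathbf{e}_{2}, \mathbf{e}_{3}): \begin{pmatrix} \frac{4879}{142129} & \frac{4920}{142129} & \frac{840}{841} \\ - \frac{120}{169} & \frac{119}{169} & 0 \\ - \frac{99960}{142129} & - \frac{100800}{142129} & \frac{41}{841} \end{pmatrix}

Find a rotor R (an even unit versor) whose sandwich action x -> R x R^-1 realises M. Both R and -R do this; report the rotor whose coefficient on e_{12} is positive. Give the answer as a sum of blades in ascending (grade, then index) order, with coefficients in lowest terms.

Method: write R = a + b12*e_{12} + b13*e_{13} + b23*e_{23} with a^2 + b12^2 + b13^2 + b23^2 = 1 (so R^-1 = ~R). Expanding the columns R e_j ~R gives tr M = 4a^2 - 1 and, from the antisymmetric part, M21 - M12 = -4a*b12, M13 - M31 = 4a*b13, M32 - M23 = -4a*b23.
Here tr M = \frac{111887}{142129}, so a^2 = (1 + tr M)/4 = \frac{63504}{142129} and a = ±\frac{252}{377}. Taking a = \frac{252}{377}: M21 - M12 = -\frac{105840}{142129}, M13 - M31 = \frac{241920}{142129}, M32 - M23 = -\frac{100800}{142129}, giving b12 = \frac{105}{377}, b13 = \frac{240}{377}, b23 = \frac{100}{377}, i.e. R = \frac{252}{377} + \frac{105}{377} e_{12} + \frac{240}{377} e_{13} + \frac{100}{377} e_{23}.
Its e_{12} coefficient is already positive.
Answer: \frac{252}{377} + \frac{105}{377} e_{12} + \frac{240}{377} e_{13} + \frac{100}{377} e_{23}. Why the constraint matters: R and -R act identically through the sandwich — M has trace \frac{111887}{142129} either way — so only the sign condition on e_{12} picks one of the two preimages.


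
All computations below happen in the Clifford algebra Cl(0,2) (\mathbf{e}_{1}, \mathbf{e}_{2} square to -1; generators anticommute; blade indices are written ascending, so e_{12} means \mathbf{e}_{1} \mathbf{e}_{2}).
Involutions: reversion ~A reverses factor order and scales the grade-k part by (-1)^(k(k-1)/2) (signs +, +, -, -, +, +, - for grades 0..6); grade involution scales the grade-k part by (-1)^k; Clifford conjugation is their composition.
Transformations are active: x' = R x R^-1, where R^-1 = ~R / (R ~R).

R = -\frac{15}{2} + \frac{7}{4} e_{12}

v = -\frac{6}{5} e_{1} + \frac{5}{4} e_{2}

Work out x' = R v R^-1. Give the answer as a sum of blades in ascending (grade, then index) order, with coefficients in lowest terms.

~R = -\frac{15}{2} - \frac{7}{4} e_{12}, and R ~R = \frac{949}{16}, so R^-1 = ~R / (\frac{949}{16}).
R v = \frac{109}{16} e_{1} - \frac{459}{40} e_{2}
Answer: -\frac{2481}{4745} e_{1} + \frac{6271}{3796} e_{2}


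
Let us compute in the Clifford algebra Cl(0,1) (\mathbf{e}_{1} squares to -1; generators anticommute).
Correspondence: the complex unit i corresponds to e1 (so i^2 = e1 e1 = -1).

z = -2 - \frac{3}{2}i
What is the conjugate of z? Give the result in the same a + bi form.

In blades: z = -2 - \frac{3}{2} e_{1}.
Conjugation here is Clifford conjugation: the scalar is fixed and the grade-1 and grade-2 blades all flip sign, giving -2 + \frac{3}{2} e_{1}; translating back:
Answer: -2 + \frac{3}{2}i


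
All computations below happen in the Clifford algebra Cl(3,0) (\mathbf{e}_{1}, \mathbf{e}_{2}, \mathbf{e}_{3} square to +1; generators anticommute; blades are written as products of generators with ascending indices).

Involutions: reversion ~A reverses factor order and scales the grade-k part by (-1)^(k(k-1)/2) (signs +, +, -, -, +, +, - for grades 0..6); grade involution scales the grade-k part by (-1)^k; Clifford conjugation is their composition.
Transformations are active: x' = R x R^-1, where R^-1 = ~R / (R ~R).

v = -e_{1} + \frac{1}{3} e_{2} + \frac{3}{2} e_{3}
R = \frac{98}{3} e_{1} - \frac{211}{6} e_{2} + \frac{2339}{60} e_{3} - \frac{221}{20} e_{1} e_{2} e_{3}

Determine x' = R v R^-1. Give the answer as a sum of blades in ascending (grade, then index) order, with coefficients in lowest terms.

~R = \frac{98}{3} e_{1} - \frac{211}{6} e_{2} + \frac{2339}{60} e_{3} + \frac{221}{20} e_{1} e_{2} e_{3}, and R ~R = \frac{473473}{120}, so R^-1 = ~R / (\frac{473473}{120}).
R v = \frac{5071}{360} - \frac{14707}{360} e_{1} e_{2} + \frac{275}{3} e_{1} e_{3} - \frac{1969}{36} e_{2} e_{3}
Answer: \frac{54220}{35217} e_{1} - \frac{2500}{35217} e_{2} - \frac{69929}{70434} e_{3}


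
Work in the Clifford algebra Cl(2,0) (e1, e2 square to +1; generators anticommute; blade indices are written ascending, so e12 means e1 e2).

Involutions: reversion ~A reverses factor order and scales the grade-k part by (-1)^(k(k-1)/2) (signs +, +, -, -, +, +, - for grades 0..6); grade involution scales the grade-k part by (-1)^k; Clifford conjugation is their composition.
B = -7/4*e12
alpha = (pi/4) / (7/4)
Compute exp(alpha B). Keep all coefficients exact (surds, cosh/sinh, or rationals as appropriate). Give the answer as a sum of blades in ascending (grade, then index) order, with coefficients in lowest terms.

B^2 = (-7/4)^2*(e12)^2 = 49/16*(-1) = -49/16 (a basis 2-blade squares to minus the product of its generators' squares).
B^2 = -49/16 — circular case — the even/odd split gives cos and sin: l = 7/4, alpha*l = pi/4, so exp(alpha B) = cos(pi/4) + (sin(pi/4)/(7/4))*B = sqrt(2)/2 + (2*sqrt(2)/7)*B.
Answer: sqrt(2)/2 - sqrt(2)/2*e12


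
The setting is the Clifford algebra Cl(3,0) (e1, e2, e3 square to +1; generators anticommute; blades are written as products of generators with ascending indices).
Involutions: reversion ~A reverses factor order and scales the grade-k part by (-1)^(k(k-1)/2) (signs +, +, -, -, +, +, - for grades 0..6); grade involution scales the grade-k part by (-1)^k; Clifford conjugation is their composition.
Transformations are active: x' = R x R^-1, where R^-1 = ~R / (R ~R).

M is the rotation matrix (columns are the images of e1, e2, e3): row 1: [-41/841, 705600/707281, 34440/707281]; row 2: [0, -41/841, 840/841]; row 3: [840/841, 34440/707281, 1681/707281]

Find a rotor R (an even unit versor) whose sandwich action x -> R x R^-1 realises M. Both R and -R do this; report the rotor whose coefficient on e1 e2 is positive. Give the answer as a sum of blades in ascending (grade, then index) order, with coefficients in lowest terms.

Method: write R = a + b12*e1 e2 + b13*e1 e3 + b23*e2 e3 with a^2 + b12^2 + b13^2 + b23^2 = 1 (so R^-1 = ~R). Expanding the columns R e_j ~R gives tr M = 4a^2 - 1 and, from the antisymmetric part, M21 - M12 = -4a*b12, M13 - M31 = 4a*b13, M32 - M23 = -4a*b23.
Here tr M = -67281/707281, so a^2 = (1 + tr M)/4 = 160000/707281 and a = ±400/841. Taking a = 400/841: M21 - M12 = -705600/707281, M13 - M31 = -672000/707281, M32 - M23 = -672000/707281, giving b12 = 441/841, b13 = -420/841, b23 = 420/841, i.e. R = 400/841 + 441/841*e1 e2 - 420/841*e1 e3 + 420/841*e2 e3.
Its e1 e2 coefficient is already positive.
Answer: 400/841 + 441/841*e1 e2 - 420/841*e1 e3 + 420/841*e2 e3. Note: both R and -R realise this M (trace -67281/707281); the covering map identifies them, and the e1 e2-coefficient sign is the tie-breaker.


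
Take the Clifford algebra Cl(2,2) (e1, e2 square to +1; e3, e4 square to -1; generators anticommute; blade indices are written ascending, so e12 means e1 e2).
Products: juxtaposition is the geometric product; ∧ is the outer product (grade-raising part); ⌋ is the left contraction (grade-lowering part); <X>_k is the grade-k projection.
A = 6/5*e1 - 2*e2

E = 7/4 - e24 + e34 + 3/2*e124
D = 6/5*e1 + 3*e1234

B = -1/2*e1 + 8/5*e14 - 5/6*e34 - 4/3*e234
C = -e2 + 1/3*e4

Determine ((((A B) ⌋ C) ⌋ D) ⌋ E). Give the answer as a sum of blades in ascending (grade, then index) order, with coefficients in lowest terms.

step 1: -3/5 + 48/25*e4 - e12 + 8/3*e34 + 16/5*e124 - e134 + 5/3*e234 - 8/5*e1234
step 2: -16/25 + 3/5*e2 - 1/5*e4
step 3: -96/125*e1 - 3/5*e123 - 9/5*e134 - 48/25*e1234
step 4: -144/125*e24
Answer: -144/125*e24


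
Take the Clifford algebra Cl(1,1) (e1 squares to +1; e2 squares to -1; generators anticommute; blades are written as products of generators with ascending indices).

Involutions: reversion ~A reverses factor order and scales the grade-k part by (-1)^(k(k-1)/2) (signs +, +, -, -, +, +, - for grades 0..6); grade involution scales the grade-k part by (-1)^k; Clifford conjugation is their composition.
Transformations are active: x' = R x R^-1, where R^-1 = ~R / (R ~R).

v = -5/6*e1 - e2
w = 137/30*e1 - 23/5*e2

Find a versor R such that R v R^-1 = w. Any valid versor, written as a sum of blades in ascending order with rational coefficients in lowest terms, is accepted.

Equal squares first: v^2 = w^2 = -11/36. Then v + w = 56/15*e1 - 28/5*e2 is a versor taking v to w, provided it is invertible.
Answer: 56/15*e1 - 28/5*e2


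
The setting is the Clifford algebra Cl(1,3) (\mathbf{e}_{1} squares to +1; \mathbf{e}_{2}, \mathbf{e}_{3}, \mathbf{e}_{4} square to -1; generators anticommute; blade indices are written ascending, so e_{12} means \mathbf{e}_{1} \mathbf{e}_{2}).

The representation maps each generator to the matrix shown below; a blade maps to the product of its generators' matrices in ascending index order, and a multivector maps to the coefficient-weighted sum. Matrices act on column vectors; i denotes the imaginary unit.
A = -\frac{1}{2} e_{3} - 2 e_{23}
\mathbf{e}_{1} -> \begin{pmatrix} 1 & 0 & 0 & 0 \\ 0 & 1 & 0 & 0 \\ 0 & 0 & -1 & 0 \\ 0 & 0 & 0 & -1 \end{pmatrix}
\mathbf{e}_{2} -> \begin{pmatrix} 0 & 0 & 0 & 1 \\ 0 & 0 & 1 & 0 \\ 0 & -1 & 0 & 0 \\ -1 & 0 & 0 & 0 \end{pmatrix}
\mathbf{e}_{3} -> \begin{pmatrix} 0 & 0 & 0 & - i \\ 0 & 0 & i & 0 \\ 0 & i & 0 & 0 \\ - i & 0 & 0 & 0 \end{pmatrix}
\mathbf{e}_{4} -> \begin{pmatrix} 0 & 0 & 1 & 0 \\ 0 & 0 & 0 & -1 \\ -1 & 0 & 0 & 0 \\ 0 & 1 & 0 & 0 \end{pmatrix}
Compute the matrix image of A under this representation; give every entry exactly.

Bivector images (products of the table entries): rho(e_{23}) = rho(\mathbf{e}_{2})rho(\mathbf{e}_{3}) = \begin{pmatrix} - i & 0 & 0 & 0 \\ 0 & i & 0 & 0 \\ 0 & 0 & - i & 0 \\ 0 & 0 & 0 & i \end{pmatrix}.
M = (-\frac{1}{2})*rho(e_{3}) + (-2)*rho(e_{23}), summed entrywise:
Answer: \begin{pmatrix} 2 i & 0 & 0 & \frac{i}{2} \\ 0 & - 2 i & - \frac{i}{2} & 0 \\ 0 & - \frac{i}{2} & 2 i & 0 \\ \frac{i}{2} & 0 & 0 & - 2 i \end{pmatrix}


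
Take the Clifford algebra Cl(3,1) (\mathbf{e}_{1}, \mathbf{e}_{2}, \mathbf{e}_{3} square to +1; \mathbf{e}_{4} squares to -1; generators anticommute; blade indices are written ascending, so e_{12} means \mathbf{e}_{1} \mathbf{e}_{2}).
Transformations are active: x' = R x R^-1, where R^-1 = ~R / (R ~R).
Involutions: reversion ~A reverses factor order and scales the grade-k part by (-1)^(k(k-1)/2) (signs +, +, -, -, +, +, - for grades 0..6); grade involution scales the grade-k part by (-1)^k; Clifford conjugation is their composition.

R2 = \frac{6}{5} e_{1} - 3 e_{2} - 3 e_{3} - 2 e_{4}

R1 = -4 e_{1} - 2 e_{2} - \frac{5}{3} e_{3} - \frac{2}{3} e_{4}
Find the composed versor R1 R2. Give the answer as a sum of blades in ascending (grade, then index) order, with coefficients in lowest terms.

Distribute over the terms of R1 (each basis-blade product reordered to ascending indices, repeated generators contracted through their squares):
(-4 e_{1}) R2 = -\frac{24}{5} + 12 e_{12} + 12 e_{13} + 8 e_{14}
(-2 e_{2}) R2 = 6 + \frac{12}{5} e_{12} + 6 e_{23} + 4 e_{24}
(-\frac{5}{3} e_{3}) R2 = 5 + 2 e_{13} - 5 e_{23} + \frac{10}{3} e_{34}
(-\frac{2}{3} e_{4}) R2 = -\frac{4}{3} + \frac{4}{5} e_{14} - 2 e_{24} - 2 e_{34}
Summing the partial products and collecting blades:
Answer: \frac{73}{15} + \frac{72}{5} e_{12} + 14 e_{13} + \frac{44}{5} e_{14} + e_{23} + 2 e_{24} + \frac{4}{3} e_{34}


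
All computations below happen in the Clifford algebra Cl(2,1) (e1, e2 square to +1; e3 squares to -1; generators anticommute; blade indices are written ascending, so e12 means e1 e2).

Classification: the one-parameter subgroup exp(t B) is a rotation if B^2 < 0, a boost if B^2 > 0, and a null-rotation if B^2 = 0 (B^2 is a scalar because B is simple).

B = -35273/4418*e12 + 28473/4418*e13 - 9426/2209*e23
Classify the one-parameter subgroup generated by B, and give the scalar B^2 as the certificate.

B^2 term by term: the squares give (-35273/4418)^2*(e12)^2 + (28473/4418)^2*(e13)^2 + (-9426/2209)^2*(e23)^2 = 1244184529/19518724*(-1) + 810711729/19518724*(+1) + 88849476/4879681*(+1) = -4 (each basis 2-blade squares to minus the product of its generators' squares); cross terms between blades sharing an index anticommute and cancel. So B^2 = -4.
Answer: rotation, certificate B^2 = -4. No conjugation can change B^2 = -4; the sign gives the class.


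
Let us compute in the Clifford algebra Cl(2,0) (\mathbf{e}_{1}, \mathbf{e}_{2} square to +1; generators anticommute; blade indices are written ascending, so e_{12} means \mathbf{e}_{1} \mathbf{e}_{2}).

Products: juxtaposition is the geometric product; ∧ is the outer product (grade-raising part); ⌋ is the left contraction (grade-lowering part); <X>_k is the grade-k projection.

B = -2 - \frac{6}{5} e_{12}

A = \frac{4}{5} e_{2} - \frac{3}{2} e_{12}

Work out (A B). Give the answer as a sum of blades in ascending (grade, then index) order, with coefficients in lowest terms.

step 1: -\frac{9}{5} + \frac{24}{25} e_{1} - \frac{8}{5} e_{2} + 3 e_{12}
Answer: -\frac{9}{5} + \frac{24}{25} e_{1} - \frac{8}{5} e_{2} + 3 e_{12}


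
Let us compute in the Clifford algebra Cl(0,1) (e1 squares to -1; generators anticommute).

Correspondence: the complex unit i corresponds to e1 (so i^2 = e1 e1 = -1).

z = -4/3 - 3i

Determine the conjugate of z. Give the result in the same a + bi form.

In blades: z = -4/3 - 3*e1.
Conjugation here is Clifford conjugation: the scalar is fixed and the grade-1 and grade-2 blades all flip sign, giving -4/3 + 3*e1; translating back:
Answer: -4/3 + 3i


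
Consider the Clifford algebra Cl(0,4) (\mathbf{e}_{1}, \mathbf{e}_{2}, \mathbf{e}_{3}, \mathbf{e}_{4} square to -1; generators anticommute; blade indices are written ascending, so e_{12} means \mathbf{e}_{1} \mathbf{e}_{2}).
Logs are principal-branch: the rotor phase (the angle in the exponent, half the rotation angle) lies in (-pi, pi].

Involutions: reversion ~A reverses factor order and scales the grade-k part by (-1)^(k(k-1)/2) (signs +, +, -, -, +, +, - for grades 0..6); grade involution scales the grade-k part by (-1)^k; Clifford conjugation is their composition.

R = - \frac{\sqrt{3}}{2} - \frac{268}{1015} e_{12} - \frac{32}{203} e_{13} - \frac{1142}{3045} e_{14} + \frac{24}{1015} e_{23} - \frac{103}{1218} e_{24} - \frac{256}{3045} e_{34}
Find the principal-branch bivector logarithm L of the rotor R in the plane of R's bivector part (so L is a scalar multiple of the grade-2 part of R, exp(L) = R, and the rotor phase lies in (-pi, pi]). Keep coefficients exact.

The scalar part of R is - \frac{\sqrt{3}}{2}, so the principal-branch rotor phase is pinned; divide the bivector part by its sine to get the unit plane — L is the phase times that plane.
Concretely: cos(phase) = - \frac{\sqrt{3}}{2} gives phase = ±\frac{5 \pi}{6}, and since phase/sin(phase) is even the sign is immaterial: L = (phase/sin(phase)) * <R>_2 = (\frac{5 \pi}{3}) * <R>_2.
Answer: - \frac{268 \pi}{609} e_{12} - \frac{160 \pi}{609} e_{13} - \frac{1142 \pi}{1827} e_{14} + \frac{8 \pi}{203} e_{23} - \frac{515 \pi}{3654} e_{24} - \frac{256 \pi}{1827} e_{34}


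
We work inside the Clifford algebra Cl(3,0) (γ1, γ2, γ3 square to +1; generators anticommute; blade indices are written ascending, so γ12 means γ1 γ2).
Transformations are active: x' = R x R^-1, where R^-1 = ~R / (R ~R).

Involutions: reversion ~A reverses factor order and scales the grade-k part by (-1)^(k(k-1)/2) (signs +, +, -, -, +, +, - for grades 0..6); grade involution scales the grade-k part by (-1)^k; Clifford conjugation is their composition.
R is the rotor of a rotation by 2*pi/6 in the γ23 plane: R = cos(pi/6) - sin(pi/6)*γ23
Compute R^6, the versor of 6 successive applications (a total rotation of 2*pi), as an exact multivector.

Rotor phase runs at HALF the rotation angle; powers of one rotor simply add phase, so after 6 steps in γ23 the phase is 6*pi/6 = pi and R^6 = cos(pi) - sin(pi)*γ23.
cos(pi) = -1 and sin(pi) = 0, so R^6 = -1. The total rotation 2*pi is 1 full turn, so every vector returns to itself, yet the rotor is -1, on the OTHER sheet of the double cover (an odd number of 2*pi turns).
Answer: -1


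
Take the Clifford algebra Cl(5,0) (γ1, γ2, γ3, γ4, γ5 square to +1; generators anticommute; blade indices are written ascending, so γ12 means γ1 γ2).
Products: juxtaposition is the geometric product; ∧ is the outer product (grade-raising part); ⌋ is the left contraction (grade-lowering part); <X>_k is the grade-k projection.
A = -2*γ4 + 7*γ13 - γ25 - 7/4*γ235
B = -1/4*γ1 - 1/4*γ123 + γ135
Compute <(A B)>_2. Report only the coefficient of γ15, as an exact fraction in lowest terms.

step 1: -7/4*γ2 + 7/4*γ3 - 7*γ5 - 7/4*γ12 - 1/2*γ14 + 7/16*γ15 + γ123 + 1/4*γ125 + 1/4*γ135 - 1/2*γ1234 - 7/16*γ1235 - 2*γ1345
step 2: -7/4*γ12 - 1/2*γ14 + 7/16*γ15
Answer: 7/16


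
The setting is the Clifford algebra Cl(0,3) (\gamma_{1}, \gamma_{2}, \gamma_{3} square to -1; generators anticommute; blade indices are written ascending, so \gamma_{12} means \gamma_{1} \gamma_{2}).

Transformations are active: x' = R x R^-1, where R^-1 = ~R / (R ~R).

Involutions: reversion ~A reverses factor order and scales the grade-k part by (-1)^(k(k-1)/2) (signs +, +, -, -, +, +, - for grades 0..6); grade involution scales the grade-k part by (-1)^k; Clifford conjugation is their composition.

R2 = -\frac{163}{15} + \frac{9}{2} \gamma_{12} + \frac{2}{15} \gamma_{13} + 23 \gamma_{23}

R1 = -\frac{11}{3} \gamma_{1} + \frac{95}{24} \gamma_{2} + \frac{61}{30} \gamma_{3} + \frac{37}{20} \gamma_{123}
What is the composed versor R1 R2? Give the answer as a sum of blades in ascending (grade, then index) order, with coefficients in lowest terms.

Distribute over the terms of R1 (each basis-blade product reordered to ascending indices, repeated generators contracted through their squares):
(-\frac{11}{3} \gamma_{1}) R2 = \frac{1793}{45} \gamma_{1} + \frac{33}{2} \gamma_{2} + \frac{22}{45} \gamma_{3} - \frac{253}{3} \gamma_{123}
(\frac{95}{24} \gamma_{2}) R2 = \frac{285}{16} \gamma_{1} - \frac{3097}{72} \gamma_{2} - \frac{2185}{24} \gamma_{3} - \frac{19}{36} \gamma_{123}
(\frac{61}{30} \gamma_{3}) R2 = \frac{61}{225} \gamma_{1} + \frac{1403}{30} \gamma_{2} - \frac{9943}{450} \gamma_{3} + \frac{183}{20} \gamma_{123}
(\frac{37}{20} \gamma_{123}) R2 = -\frac{851}{20} \gamma_{1} + \frac{37}{150} \gamma_{2} - \frac{333}{40} \gamma_{3} - \frac{6031}{300} \gamma_{123}
Summing the partial products and collecting blades:
Answer: \frac{55361}{3600} \gamma_{1} + \frac{36899}{1800} \gamma_{2} - \frac{9073}{75} \gamma_{3} - \frac{86233}{900} \gamma_{123}


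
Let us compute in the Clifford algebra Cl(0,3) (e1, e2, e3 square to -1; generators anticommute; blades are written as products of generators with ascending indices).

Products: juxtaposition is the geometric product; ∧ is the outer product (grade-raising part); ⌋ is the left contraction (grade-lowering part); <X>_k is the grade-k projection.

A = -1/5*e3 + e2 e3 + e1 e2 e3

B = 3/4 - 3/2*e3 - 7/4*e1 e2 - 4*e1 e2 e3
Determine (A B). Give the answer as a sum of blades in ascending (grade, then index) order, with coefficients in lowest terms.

step 1: -43/10 + 4*e1 + 3/2*e2 + 8/5*e3 + 7/10*e1 e2 - 7/4*e1 e3 + 3/4*e2 e3 + 11/10*e1 e2 e3
Answer: -43/10 + 4*e1 + 3/2*e2 + 8/5*e3 + 7/10*e1 e2 - 7/4*e1 e3 + 3/4*e2 e3 + 11/10*e1 e2 e3


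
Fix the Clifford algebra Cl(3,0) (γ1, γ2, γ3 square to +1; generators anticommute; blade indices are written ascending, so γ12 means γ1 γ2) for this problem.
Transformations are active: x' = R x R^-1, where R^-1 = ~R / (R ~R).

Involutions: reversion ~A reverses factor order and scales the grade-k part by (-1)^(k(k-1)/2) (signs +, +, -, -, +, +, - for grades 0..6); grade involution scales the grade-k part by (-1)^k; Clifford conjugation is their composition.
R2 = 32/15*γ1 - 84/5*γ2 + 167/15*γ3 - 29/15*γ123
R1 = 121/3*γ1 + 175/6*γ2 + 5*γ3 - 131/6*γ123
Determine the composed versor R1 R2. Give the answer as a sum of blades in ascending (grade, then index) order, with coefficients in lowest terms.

Distribute over the terms of R1 (each basis-blade product reordered to ascending indices, repeated generators contracted through their squares):
(121/3*γ1) R2 = 3872/45 - 3388/5*γ12 + 20207/45*γ13 - 3509/45*γ23
(175/6*γ2) R2 = -490 - 560/9*γ12 + 1015/18*γ13 + 5845/18*γ23
(5*γ3) R2 = 167/3 - 29/3*γ12 - 32/3*γ13 + 84*γ23
(-131/6*γ123) R2 = -3799/90 - 21877/90*γ12 - 1834/5*γ13 - 2096/45*γ23
Summing the partial products and collecting blades:
Answer: -781/2 - 29777/30*γ12 + 3839/30*γ13 + 1705/6*γ23


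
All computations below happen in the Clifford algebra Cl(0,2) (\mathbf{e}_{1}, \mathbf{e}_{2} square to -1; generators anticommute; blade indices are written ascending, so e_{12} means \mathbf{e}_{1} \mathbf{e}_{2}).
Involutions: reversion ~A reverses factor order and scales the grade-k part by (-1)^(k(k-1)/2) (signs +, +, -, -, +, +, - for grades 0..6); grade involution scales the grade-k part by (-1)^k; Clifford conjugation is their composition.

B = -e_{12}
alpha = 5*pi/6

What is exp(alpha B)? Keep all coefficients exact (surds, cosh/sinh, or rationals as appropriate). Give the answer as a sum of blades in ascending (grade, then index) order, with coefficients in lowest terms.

B^2 = (-1)^2*(e_{12})^2 = 1*(-1) = -1 (a basis 2-blade squares to minus the product of its generators' squares).
B^2 = -1 — circular case — the even/odd split gives cos and sin: l = 1, alpha*l = \frac{5 \pi}{6}, so exp(alpha B) = cos(\frac{5 \pi}{6}) + (sin(\frac{5 \pi}{6})/1)*B = - \frac{\sqrt{3}}{2} + (\frac{1}{2})*B.
Answer: - \frac{\sqrt{3}}{2} - \frac{1}{2} e_{12}


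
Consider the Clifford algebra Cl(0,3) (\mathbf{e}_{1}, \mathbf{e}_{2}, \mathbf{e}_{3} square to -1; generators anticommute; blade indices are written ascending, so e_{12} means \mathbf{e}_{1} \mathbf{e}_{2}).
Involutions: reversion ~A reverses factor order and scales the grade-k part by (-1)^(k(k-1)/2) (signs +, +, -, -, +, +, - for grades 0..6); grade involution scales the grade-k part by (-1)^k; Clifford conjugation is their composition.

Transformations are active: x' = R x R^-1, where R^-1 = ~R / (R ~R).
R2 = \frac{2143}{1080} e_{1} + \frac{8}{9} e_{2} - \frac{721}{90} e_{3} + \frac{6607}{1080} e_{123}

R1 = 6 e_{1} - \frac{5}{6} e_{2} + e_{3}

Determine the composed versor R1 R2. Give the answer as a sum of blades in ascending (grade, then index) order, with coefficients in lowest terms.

Distribute over the terms of R1 (each basis-blade product reordered to ascending indices, repeated generators contracted through their squares):
(6 e_{1}) R2 = -\frac{2143}{180} + \frac{16}{3} e_{12} - \frac{721}{15} e_{13} - \frac{6607}{180} e_{23}
(-\frac{5}{6} e_{2}) R2 = \frac{20}{27} + \frac{2143}{1296} e_{12} - \frac{6607}{1296} e_{13} + \frac{721}{108} e_{23}
(e_{3}) R2 = \frac{721}{90} - \frac{6607}{1080} e_{12} - \frac{2143}{1080} e_{13} - \frac{8}{9} e_{23}
Summing the partial products and collecting blades:
Answer: -\frac{1703}{540} + \frac{5633}{6480} e_{12} - \frac{71473}{1296} e_{13} - \frac{4174}{135} e_{23}


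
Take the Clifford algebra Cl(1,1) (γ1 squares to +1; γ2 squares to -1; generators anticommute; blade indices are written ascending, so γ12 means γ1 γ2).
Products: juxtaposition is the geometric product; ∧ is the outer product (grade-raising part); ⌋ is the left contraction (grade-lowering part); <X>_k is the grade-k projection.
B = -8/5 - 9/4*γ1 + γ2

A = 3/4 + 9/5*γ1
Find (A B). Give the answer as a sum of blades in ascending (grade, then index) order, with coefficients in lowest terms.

step 1: -21/4 - 1827/400*γ1 + 3/4*γ2 + 9/5*γ12
Answer: -21/4 - 1827/400*γ1 + 3/4*γ2 + 9/5*γ12


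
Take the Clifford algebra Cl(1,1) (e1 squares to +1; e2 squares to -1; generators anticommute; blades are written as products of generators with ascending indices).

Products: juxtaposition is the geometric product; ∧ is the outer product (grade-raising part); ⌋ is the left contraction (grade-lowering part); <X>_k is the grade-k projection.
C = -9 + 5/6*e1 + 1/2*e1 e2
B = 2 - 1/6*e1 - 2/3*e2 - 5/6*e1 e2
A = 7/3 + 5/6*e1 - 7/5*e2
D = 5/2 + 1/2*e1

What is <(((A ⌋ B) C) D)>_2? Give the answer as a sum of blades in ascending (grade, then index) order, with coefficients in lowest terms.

step 1: 647/180 + 7/9*e1 - 9/4*e2 - 35/18*e1 e2
step 2: -4411/135 - 277/54*e1 + 601/27*e2 + 3811/180*e1 e2
step 3: -337/4 - 5249/180*e1 + 48667/1080*e2 + 9029/216*e1 e2
step 4: 9029/216*e1 e2
Answer: 9029/216*e1 e2


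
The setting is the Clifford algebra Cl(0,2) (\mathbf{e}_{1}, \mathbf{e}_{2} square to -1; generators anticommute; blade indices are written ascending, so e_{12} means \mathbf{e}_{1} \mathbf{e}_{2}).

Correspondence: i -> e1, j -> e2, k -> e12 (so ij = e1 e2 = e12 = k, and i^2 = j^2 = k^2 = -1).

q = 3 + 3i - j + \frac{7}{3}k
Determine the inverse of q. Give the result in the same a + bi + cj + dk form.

In blades: q = 3 + 3 e_{1} - e_{2} + \frac{7}{3} e_{12}.
With qbar = 3 - 3 e_{1} + e_{2} - \frac{7}{3} e_{12} (scalar fixed, mapped units negated), q qbar = \frac{220}{9} (the sum of squared coefficients), so q^-1 = qbar / (\frac{220}{9}) = \frac{27}{220} - \frac{27}{220} e_{1} + \frac{9}{220} e_{2} - \frac{21}{220} e_{12}; translating back:
Answer: \frac{27}{220} - \frac{27}{220}i + \frac{9}{220}j - \frac{21}{220}k


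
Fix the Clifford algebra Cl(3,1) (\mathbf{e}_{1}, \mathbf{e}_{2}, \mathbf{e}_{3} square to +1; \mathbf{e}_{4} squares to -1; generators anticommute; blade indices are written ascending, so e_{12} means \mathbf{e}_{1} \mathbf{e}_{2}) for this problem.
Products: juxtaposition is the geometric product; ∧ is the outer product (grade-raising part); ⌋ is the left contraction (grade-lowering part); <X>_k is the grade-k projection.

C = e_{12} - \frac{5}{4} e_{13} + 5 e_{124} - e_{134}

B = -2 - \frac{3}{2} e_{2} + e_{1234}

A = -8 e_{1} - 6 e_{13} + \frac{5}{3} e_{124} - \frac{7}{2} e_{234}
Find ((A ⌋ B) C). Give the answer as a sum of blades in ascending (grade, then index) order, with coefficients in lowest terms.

step 1: \frac{7}{2} e_{1} - \frac{5}{3} e_{3} - 6 e_{24} - 8 e_{234}
step 2: -\frac{385}{12} e_{1} + \frac{7}{2} e_{2} - \frac{35}{8} e_{3} - 8 e_{12} - 40 e_{13} + \frac{13}{3} e_{14} + \frac{35}{2} e_{24} - \frac{7}{2} e_{34} + \frac{13}{3} e_{123} + 10 e_{124} + 8 e_{134} - \frac{95}{6} e_{1234}
Answer: -\frac{385}{12} e_{1} + \frac{7}{2} e_{2} - \frac{35}{8} e_{3} - 8 e_{12} - 40 e_{13} + \frac{13}{3} e_{14} + \frac{35}{2} e_{24} - \frac{7}{2} e_{34} + \frac{13}{3} e_{123} + 10 e_{124} + 8 e_{134} - \frac{95}{6} e_{1234}


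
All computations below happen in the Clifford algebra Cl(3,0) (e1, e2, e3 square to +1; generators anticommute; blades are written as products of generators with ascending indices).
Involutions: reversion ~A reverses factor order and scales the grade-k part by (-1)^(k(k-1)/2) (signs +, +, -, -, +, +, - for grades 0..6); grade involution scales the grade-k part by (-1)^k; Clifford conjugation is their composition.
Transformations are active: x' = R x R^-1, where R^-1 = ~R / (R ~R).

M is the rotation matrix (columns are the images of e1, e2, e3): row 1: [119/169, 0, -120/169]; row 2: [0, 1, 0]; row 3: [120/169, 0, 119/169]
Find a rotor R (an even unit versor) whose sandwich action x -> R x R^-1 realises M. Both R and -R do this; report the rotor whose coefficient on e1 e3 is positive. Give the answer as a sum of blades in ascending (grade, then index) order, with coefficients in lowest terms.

Method: write R = a + b12*e1 e2 + b13*e1 e3 + b23*e2 e3 with a^2 + b12^2 + b13^2 + b23^2 = 1 (so R^-1 = ~R). Expanding the columns R e_j ~R gives tr M = 4a^2 - 1 and, from the antisymmetric part, M21 - M12 = -4a*b12, M13 - M31 = 4a*b13, M32 - M23 = -4a*b23.
Here tr M = 407/169, so a^2 = (1 + tr M)/4 = 144/169 and a = ±12/13. Taking a = 12/13: M21 - M12 = 0, M13 - M31 = -240/169, M32 - M23 = 0, giving b12 = 0, b13 = -5/13, b23 = 0, i.e. R = 12/13 - 5/13*e1 e3.
Its e1 e3 coefficient is negative, so report the other preimage -R.
Answer: -12/13 + 5/13*e1 e3. Sheet selection: the two-to-one cover makes ±R indistinguishable at the matrix level (trace 407/169), so uniqueness comes from the required sign on e1 e3.


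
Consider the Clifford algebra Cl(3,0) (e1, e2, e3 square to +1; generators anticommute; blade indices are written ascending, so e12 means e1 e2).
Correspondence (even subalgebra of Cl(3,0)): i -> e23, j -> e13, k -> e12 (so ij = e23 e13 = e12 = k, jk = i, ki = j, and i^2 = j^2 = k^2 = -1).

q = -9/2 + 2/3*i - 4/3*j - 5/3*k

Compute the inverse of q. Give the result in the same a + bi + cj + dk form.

In blades: q = -9/2 - 5/3*e12 - 4/3*e13 + 2/3*e23.
With qbar = -9/2 + 5/3*e12 + 4/3*e13 - 2/3*e23 (scalar fixed, mapped units negated), q qbar = 101/4 (the sum of squared coefficients), so q^-1 = qbar / (101/4) = -18/101 + 20/303*e12 + 16/303*e13 - 8/303*e23; translating back:
Answer: -18/101 - 8/303*i + 16/303*j + 20/303*k


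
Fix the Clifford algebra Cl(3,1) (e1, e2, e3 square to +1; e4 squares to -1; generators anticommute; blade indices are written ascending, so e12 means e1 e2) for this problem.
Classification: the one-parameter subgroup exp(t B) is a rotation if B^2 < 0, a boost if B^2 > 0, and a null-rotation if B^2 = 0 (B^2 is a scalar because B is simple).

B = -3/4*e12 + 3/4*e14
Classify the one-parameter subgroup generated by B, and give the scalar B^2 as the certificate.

B^2 term by term: the squares give (-3/4)^2*(e12)^2 + (3/4)^2*(e14)^2 = 9/16*(-1) + 9/16*(+1) = 0 (each basis 2-blade squares to minus the product of its generators' squares); cross terms between blades sharing an index anticommute and cancel. So B^2 = 0.
Answer: null-rotation, certificate B^2 = 0. B^2 = 0 is basis-independent, so its sign is the whole story.


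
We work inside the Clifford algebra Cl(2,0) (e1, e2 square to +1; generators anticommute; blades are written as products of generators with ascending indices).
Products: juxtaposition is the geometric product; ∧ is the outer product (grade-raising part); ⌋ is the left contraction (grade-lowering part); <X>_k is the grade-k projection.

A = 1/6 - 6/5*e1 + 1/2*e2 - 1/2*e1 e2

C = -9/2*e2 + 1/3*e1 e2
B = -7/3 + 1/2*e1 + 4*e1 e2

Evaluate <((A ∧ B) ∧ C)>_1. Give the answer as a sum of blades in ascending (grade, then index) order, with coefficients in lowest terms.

step 1: -7/18 + 173/60*e1 - 7/6*e2 + 19/12*e1 e2
step 2: 7/4*e2 - 14153/1080*e1 e2
step 3: 7/4*e2
Answer: 7/4*e2


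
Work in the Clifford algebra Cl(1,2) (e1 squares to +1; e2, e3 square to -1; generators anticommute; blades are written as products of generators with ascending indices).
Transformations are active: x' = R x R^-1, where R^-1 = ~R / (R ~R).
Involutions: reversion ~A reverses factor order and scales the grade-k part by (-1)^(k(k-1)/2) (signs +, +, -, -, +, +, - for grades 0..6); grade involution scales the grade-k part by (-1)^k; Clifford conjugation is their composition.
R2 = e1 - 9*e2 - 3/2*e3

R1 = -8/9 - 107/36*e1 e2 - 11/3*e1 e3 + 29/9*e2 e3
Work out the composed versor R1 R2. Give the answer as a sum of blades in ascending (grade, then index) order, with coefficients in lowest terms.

Distribute over the terms of R2 (each basis-blade product reordered to ascending indices, repeated generators contracted through their squares):
R1 (e1) = -8/9*e1 + 107/36*e2 + 11/3*e3 + 29/9*e1 e2 e3
R1 (-9*e2) = -107/4*e1 + 8*e2 - 29*e3 - 33*e1 e2 e3
R1 (-3/2*e3) = -11/2*e1 + 29/6*e2 + 4/3*e3 + 107/24*e1 e2 e3
Summing the partial products and collecting blades:
Answer: -1193/36*e1 + 569/36*e2 - 24*e3 - 1823/72*e1 e2 e3


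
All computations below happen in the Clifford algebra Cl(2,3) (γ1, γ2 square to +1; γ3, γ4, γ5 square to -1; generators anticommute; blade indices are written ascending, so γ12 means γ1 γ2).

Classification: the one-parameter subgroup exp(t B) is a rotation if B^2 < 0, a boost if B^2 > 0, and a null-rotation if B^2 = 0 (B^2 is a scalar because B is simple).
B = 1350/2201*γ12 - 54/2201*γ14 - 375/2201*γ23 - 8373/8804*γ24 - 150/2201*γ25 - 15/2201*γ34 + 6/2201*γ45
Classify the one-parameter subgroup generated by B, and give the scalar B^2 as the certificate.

B^2 term by term: the squares give (1350/2201)^2*(γ12)^2 + (-54/2201)^2*(γ14)^2 + (-375/2201)^2*(γ23)^2 + (-8373/8804)^2*(γ24)^2 + (-150/2201)^2*(γ25)^2 + (-15/2201)^2*(γ34)^2 + (6/2201)^2*(γ45)^2 = 1822500/4844401*(-1) + 2916/4844401*(+1) + 140625/4844401*(+1) + 70107129/77510416*(+1) + 22500/4844401*(+1) + 225/4844401*(-1) + 36/4844401*(-1) = 9/16 (each basis 2-blade squares to minus the product of its generators' squares); cross terms between blades sharing an index anticommute and cancel; the commuting (index-disjoint) pairs give grade-4 terms 2*c*c'*(blade product), which cancel blade by blade — γ1234: -40500/4844401 + 40500/4844401 = 0; γ1245: 16200/4844401 - 16200/4844401 = 0; γ2345: -4500/4844401 + 4500/4844401 = 0 — confirming B is simple. So B^2 = 9/16.
Answer: boost, certificate B^2 = 9/16. No conjugation can change B^2 = 9/16; the sign gives the class.


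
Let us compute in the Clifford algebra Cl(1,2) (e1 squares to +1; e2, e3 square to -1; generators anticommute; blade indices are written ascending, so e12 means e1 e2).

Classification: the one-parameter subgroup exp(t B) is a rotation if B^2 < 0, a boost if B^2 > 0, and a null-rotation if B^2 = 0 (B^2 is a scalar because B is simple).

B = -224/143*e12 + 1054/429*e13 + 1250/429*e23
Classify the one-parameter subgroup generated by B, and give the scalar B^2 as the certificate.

B^2 term by term: the squares give (-224/143)^2*(e12)^2 + (1054/429)^2*(e13)^2 + (1250/429)^2*(e23)^2 = 50176/20449*(+1) + 1110916/184041*(+1) + 1562500/184041*(-1) = 0 (each basis 2-blade squares to minus the product of its generators' squares); cross terms between blades sharing an index anticommute and cancel. So B^2 = 0.
Answer: null-rotation, certificate B^2 = 0. Why this suffices: the scalar 0 survives any versor conjugation, so its sign alone determines the class however B is presented.


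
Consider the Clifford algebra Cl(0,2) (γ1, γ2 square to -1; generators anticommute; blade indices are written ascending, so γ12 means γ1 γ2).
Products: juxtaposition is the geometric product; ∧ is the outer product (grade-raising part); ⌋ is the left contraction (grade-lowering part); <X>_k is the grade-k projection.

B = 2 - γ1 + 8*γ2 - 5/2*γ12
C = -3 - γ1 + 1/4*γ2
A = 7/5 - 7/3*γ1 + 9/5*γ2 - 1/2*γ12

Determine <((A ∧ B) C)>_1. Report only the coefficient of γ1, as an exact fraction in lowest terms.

step 1: 14/5 - 91/15*γ1 + 74/5*γ2 - 641/30*γ12
step 2: -109/6 + 2489/120*γ1 - 67/3*γ2 + 4643/60*γ12
step 3: 2489/120*γ1 - 67/3*γ2
Answer: 2489/120


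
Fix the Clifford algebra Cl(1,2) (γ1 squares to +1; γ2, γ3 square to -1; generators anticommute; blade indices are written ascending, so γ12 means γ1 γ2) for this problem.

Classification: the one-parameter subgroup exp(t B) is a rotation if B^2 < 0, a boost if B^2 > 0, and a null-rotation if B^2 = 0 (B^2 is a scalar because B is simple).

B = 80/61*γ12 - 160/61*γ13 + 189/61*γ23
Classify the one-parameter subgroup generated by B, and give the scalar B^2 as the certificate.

B^2 term by term: the squares give (80/61)^2*(γ12)^2 + (-160/61)^2*(γ13)^2 + (189/61)^2*(γ23)^2 = 6400/3721*(+1) + 25600/3721*(+1) + 35721/3721*(-1) = -1 (each basis 2-blade squares to minus the product of its generators' squares); cross terms between blades sharing an index anticommute and cancel. So B^2 = -1.
Answer: rotation, certificate B^2 = -1. One invariant decides it: the square -1 survives every conjugation, and its sign is exactly the classification.


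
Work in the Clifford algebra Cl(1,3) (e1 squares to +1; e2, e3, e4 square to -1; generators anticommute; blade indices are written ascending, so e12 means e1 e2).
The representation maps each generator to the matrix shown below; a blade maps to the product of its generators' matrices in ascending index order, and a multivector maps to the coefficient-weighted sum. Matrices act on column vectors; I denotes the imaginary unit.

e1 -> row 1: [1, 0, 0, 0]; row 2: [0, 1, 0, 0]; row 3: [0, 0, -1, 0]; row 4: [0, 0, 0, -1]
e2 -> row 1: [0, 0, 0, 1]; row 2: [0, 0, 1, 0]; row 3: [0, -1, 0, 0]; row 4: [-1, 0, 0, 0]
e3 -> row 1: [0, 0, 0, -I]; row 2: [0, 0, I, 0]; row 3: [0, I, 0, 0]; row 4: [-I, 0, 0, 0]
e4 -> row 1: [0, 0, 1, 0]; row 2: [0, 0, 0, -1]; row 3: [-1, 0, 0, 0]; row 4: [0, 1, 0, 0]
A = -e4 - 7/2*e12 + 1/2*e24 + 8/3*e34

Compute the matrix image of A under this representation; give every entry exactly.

Bivector images (products of the table entries): rho(e12) = rho(e1)rho(e2) = row 1: [0, 0, 0, 1]; row 2: [0, 0, 1, 0]; row 3: [0, 1, 0, 0]; row 4: [1, 0, 0, 0]; rho(e24) = rho(e2)rho(e4) = row 1: [0, 1, 0, 0]; row 2: [-1, 0, 0, 0]; row 3: [0, 0, 0, 1]; row 4: [0, 0, -1, 0]; rho(e34) = rho(e3)rho(e4) = row 1: [0, -I, 0, 0]; row 2: [-I, 0, 0, 0]; row 3: [0, 0, 0, -I]; row 4: [0, 0, -I, 0].
M = (-1)*rho(e4) + (-7/2)*rho(e12) + (1/2)*rho(e24) + (8/3)*rho(e34), summed entrywise:
Answer: row 1: [0, 1/2 - 8*I/3, -1, -7/2]; row 2: [-1/2 - 8*I/3, 0, -7/2, 1]; row 3: [1, -7/2, 0, 1/2 - 8*I/3]; row 4: [-7/2, -1, -1/2 - 8*I/3, 0]
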